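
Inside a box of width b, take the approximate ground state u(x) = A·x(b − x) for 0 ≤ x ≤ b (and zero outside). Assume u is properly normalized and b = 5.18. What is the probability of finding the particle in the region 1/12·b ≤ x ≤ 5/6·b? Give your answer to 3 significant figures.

|u|² is the probability density, so P = ∫_{1/12·b}^{5/6·b} |u|² dx.
The normalization integral ∫|u|²dx over the whole domain equals b^5/30·A², and A² cancels in the ratio.
Let t = x/b; then A² and the length scale cancel, so P = ∫_{1/12}^{5/6} t^2·(1 - t)^2 dt ÷ ∫_{0}^{1} t^2·(1 - t)^2 dt.
An antiderivative of t^2·(1 - t)^2 is t^3·(6·t^2 - 15·t + 10)/30; evaluating from 1/12 to 5/6 gives ≈ 0.031981, while the full integral is 1/30.
This works out to P = 4421/4608.

P ≈ 0.959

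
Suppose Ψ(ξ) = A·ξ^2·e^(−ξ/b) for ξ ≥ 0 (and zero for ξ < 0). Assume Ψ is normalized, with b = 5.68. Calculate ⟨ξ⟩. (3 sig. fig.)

⟨ξ⟩ ≈ 14.2

The expectation value is the |Ψ|²-weighted average of ξ: ∫ ξ|Ψ|² dξ.
With ∫₀^∞ ξ^5 e^(−αξ) dξ = 5!/α^6, the ratio of the moment integral to the normalization integral gives ⟨ξ⟩ = 5·b/2.
With b = 5.68, ⟨ξ⟩ = 14.20.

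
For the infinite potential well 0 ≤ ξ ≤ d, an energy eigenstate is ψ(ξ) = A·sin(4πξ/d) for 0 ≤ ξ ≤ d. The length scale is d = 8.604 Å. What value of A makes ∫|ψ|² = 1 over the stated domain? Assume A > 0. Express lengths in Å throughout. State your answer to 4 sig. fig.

We need A² ∫|f|² dξ = 1, taking the integral from 0 to d.
Using sin²θ = (1 − cos 2θ)/2, with ψ = A·sin(4πξ/d), the integral evaluates to A²·[d/2].
Plugging in d = 8.604 yields A = 0.48213.

A ≈ 0.4821 Å^(-1/2)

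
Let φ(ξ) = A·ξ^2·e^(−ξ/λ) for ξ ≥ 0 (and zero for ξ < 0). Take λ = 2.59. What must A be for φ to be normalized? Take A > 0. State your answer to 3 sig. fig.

The normalization condition is ∫|φ|² dξ = 1 from 0 to ∞.
With ∫₀^∞ ξ^4 e^(−αξ) dξ = 4!/α^5, carrying out the integral gives A² · 3·λ^5/4.
Substituting λ = 2.59 gives A² = 0.01144, so A = 0.1070.

A ≈ 0.107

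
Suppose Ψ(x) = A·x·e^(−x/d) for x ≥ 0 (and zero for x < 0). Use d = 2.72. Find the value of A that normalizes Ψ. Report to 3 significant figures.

A ≈ 0.446

Require ∫ |Ψ|² dx = 1 over the whole domain.
Using ∫₀^∞ xⁿ e^(−αx) dx = n!/αⁿ⁺¹, the integral (without the A² prefactor) comes out to d^3/4.
Setting this equal to 1 gives A² = 1/(d^3/4).
Plugging in d = 2.72 yields A = 0.4458.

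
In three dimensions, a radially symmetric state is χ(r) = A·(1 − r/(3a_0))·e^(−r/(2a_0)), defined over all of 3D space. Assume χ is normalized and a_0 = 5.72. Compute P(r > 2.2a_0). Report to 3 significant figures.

P ≈ 0.662

With dV = 4πr²dr, the probability is ∫|χ|² dV over r > 2.2a_0.
The full normalization integral is A²·[8·π·a_0^3/3] = 1, fixing A².
In terms of u = r/a_0 (A², 4π and the length scale all cancel between numerator and denominator), P = [∫_{2.2}^{∞} u^2·(1 - u/3)^2·e^(-u) du] / [∫_{0}^{∞} u^2·(1 - u/3)^2·e^(-u) du].
An antiderivative of u^2·(1 - u/3)^2·e^(-u) is (-u^4 + 2·u^3 - 3·u^2 - 6·u - 6)·e^(-u)/9; evaluating from 2.2 to ∞ gives ≈ 0.44136, while the full integral is 2/3.
The region integral divided by the full integral gives P = 0.6620.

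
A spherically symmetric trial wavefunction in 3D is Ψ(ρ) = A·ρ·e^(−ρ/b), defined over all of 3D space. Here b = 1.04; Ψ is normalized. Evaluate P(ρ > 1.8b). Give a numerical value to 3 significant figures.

P ≈ 0.706

With dV = 4πρ²dρ, the probability is ∫|Ψ|² dV over ρ > 1.8b.
The full normalization integral is A²·[3·π·b^5] = 1, fixing A².
Substituting u = ρ/b, A², 4π and the length scale all cancel in the ratio: P = ∫_{1.8}^{∞} u^4·e^(-2·u) du / ∫_{0}^{∞} u^4·e^(-2·u) du.
With ∫ u^4·e^(-2·u) du = -(u^4/2 + u^3 + 3·u^2/2 + 3·u/2 + 3/4)·e^(-2·u) + C, the region integral is ≈ 0.52983 and the full one is 3/4.
Taking the ratio yields P = 0.7064.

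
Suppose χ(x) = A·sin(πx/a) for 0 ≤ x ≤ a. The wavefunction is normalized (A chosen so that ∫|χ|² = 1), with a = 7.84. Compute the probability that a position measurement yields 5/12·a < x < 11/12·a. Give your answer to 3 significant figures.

P ≈ 0.659

P = ∫_{5/12·a}^{11/12·a} |χ(x)|² dx.
Since A² = 1/(a/2), this is the region integral divided by the full normalization integral.
Substituting u = x/a, A² and the length scale cancel in the ratio: P = ∫_{5/12}^{11/12} sin(π·u)^2 du / ∫_{0}^{1} sin(π·u)^2 du.
With ∫ sin(π·u)^2 du = u/2 - sin(2·π·u)/(4·π) + C, the region integral is 1/(4·π) + 1/4 and the full one is 1/2.
This works out to P = (1 + π)/(2·π).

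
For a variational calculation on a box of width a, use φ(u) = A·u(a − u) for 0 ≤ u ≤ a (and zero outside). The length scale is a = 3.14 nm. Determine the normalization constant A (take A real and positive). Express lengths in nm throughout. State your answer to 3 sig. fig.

A ≈ 0.313 nm^(-5/2)

Require ∫ |φ|² du = 1 over the whole domain.
Expanding the polynomial and integrating term by term, the integral (without the A² prefactor) comes out to a^5/30.
Plugging in a = 3.14 yields A = 0.3135.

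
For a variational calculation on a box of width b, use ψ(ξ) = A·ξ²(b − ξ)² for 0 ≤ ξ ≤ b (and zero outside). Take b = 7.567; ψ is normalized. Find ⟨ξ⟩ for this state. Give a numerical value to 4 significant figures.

⟨ξ⟩ ≈ 3.784

By definition ⟨ξ⟩ = ∫ ξ |ψ(ξ)|² dξ.
Expanding the polynomial and integrating term by term, the ratio of the moment integral to the normalization integral gives ⟨ξ⟩ = b/2.
With b = 7.567, ⟨ξ⟩ = 3.7835.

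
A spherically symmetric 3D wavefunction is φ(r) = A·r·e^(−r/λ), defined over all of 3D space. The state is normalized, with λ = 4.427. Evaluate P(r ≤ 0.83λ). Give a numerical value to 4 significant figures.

P ≈ 0.02714

With dV = 4πr²dr, the probability is ∫|φ|² dV over r ≤ 0.83λ.
A² is fixed by ∫₀^∞ 4πr²|φ|² dr = 1, i.e. A² = (3·π·λ^5)^(−1).
In terms of u = r/λ (A², 4π and the length scale all cancel between numerator and denominator), P = [∫_{0}^{0.83} u^4·e^(-2·u) du] / [∫_{0}^{∞} u^4·e^(-2·u) du].
Using ∫ u^4·e^(-2·u) du = -(u^4/2 + u^3 + 3·u^2/2 + 3·u/2 + 3/4)·e^(-2·u), the numerator is ≈ 0.0203552 and the denominator is 3/4.
Taking the ratio yields P = 0.027140.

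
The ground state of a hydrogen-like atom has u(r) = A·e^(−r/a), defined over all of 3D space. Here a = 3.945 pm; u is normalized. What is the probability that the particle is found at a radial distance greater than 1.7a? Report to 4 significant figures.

P ≈ 0.3397

Integrate the radial probability density 4πr²|u|² over r > 1.7a.
Normalization gives A² = 1/(π·a^3).
Substituting t = r/a, A², 4π and the length scale all cancel in the ratio: P = ∫_{1.7}^{∞} t^2·e^(-2·t) dt / ∫_{0}^{∞} t^2·e^(-2·t) dt.
An antiderivative of t^2·e^(-2·t) is -(2·t^2 + 2·t + 1)·e^(-2·t)/4; evaluating from 1.7 to ∞ gives 509·e^(-17/5)/200, while the full integral is 1/4.
Taking the ratio yields P = 0.33974.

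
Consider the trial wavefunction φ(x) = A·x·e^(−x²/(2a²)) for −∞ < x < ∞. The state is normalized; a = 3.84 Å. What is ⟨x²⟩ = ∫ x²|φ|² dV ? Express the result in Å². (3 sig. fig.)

⟨x²⟩ = ∫ x^2 |φ|² dx over the full domain.
Differentiating ∫e^(−αx²) dx = √(π/α) under α to get the higher moments, since the A² factors cancel between numerator and denominator, ⟨x²⟩ = 3·a^2/2.
With a = 3.84, ⟨x^2⟩ = 22.12.

⟨x^2⟩ ≈ 22.1 Å^2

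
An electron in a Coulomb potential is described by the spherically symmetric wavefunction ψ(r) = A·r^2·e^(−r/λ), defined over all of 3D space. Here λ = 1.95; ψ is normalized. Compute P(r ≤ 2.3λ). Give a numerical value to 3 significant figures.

P ≈ 0.182

With dV = 4πr²dr, the probability is ∫|ψ|² dV over r ≤ 2.3λ.
The full normalization integral is A²·[45·π·λ^7/2] = 1, fixing A².
Substituting u = r/λ, A², 4π and the length scale all cancel in the ratio: P = ∫_{0}^{2.3} u^6·e^(-2·u) du / ∫_{0}^{∞} u^6·e^(-2·u) du.
With ∫ u^6·e^(-2·u) du = -(4·u^6 + 12·u^5 + 30·u^4 + 60·u^3 + 90·u^2 + 90·u + 45)·e^(-2·u)/8 + C, the region integral is ≈ 1.0236 and the full one is 45/8.
The region integral divided by the full integral gives P = 0.1820.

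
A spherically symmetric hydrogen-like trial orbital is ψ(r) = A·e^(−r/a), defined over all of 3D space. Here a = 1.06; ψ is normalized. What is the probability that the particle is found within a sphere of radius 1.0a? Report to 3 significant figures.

Integrate the radial probability density 4πr²|ψ|² over r ≤ 1.0a.
A² is fixed by ∫₀^∞ 4πr²|ψ|² dr = 1, i.e. A² = (π·a^3)^(−1).
Let u = r/a; then A², 4π and the length scale all cancel, so P = ∫_{0}^{1.0} u^2·e^(-2·u) du ÷ ∫_{0}^{∞} u^2·e^(-2·u) du.
An antiderivative of u^2·e^(-2·u) is -(2·u^2 + 2·u + 1)·e^(-2·u)/4; evaluating from 0 to 1.0 gives 1/4 - 5·e^(-2)/4, while the full integral is 1/4.
This evaluates to P = 0.3233.

P ≈ 0.323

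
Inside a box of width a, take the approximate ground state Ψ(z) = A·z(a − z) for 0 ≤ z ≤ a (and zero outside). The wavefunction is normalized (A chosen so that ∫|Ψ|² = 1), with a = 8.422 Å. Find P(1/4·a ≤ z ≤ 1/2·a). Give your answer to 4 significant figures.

|Ψ|² is the probability density, so P = ∫_{1/4·a}^{1/2·a} |Ψ|² dz.
The normalization integral ∫|Ψ|²dz over the whole domain equals a^5/30·A², and A² cancels in the ratio.
In terms of u = z/a (A² and the length scale cancel between numerator and denominator), P = [∫_{1/4}^{1/2} u^2·(1 - u)^2 du] / [∫_{0}^{1} u^2·(1 - u)^2 du].
Using ∫ u^2·(1 - u)^2 du = u^3·(6·u^2 - 15·u + 10)/30, the numerator is ≈ 0.0132161 and the denominator is 1/30.
This works out to P = 203/512.

P ≈ 0.3965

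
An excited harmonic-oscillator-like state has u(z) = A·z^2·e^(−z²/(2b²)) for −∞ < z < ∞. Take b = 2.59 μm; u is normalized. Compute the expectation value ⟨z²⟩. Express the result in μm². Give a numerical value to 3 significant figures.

⟨z^2⟩ ≈ 16.8 μm^2

The expectation value is the |u|²-weighted average of z^2: ∫ z^2|u|² dz.
Using the Gaussian integral ∫_{−∞}^{∞} e^(−αz²) dz = √(π/α), since the A² factors cancel between numerator and denominator, ⟨z²⟩ = 5·b^2/2.
With b = 2.59, ⟨z^2⟩ = 16.77.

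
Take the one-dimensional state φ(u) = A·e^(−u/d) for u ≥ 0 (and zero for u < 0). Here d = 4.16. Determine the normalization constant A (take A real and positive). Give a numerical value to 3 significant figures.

A ≈ 0.693

The normalization condition is ∫|φ|² du = 1 from 0 to ∞.
Recall ∫₀^∞ u^m e^(−u/β) du = m!·β^(m+1), ∫|φ|² du = A²·(d/2).
With d = 4.16: A² = 0.4808 and A = 0.6934.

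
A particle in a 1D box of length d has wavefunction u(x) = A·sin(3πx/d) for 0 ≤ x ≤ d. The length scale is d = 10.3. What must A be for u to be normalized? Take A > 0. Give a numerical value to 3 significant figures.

We need A² ∫|f|² dx = 1, taking the integral from 0 to d.
The integral (without the A² prefactor) comes out to d/2.
So A² = (d/2)^(−1).
Plugging in d = 10.3 yields A = 0.4407.

A ≈ 0.441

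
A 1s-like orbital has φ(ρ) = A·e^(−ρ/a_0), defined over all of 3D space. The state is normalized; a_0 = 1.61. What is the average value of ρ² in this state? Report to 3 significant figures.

⟨ρ^2⟩ ≈ 7.78

⟨ρ²⟩ = ∫ ρ^2 |φ|² 4πρ² dρ over the full domain.
Using ∫₀^∞ ρⁿ e^(−αρ) dρ = n!/αⁿ⁺¹, since the A² factors cancel between numerator and denominator, ⟨ρ²⟩ = 3·a_0^2.
Putting a_0 = 1.61 gives 7.776.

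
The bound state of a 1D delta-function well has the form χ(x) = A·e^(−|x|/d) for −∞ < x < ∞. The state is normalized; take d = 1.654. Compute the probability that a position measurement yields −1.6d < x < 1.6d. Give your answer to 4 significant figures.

P ≈ 0.9592

P = ∫_{−1.6d}^{1.6d} |χ(x)|² dx.
Since A² = 1/(d), this is the region integral divided by the full normalization integral.
By symmetry take twice the x ≥ 0 contribution in numerator and denominator; the 2's cancel. Let u = x/d; then A² and the length scale cancel, so P = ∫_{0}^{1.6} e^(-2·u) du ÷ ∫_{0}^{∞} e^(-2·u) du.
With ∫ e^(-2·u) du = -e^(-2·u)/2 + C, the region integral is 1/2 - e^(-16/5)/2 and the full one is 1/2.
This works out to P = 0.95924.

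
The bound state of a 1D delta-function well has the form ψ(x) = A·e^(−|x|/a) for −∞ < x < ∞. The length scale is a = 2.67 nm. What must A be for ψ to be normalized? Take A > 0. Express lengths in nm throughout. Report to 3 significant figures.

We need A² ∫|f|² dx = 1, taking the integral from −∞ to ∞.
Recall ∫₀^∞ x^m e^(−x/β) dx = m!·β^(m+1), carrying out the integral gives A² · a.
Plugging in a = 2.67 yields A = 0.6120.

A ≈ 0.612 nm^(-1/2)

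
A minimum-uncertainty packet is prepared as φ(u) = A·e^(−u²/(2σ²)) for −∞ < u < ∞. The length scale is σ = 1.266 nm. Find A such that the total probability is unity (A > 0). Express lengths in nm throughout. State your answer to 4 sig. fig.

A ≈ 0.6676 nm^(-1/2)

Require ∫ |φ|² du = 1 over the whole domain.
Differentiating ∫e^(−αu²) du = √(π/α) under α to get the higher moments, the integral (without the A² prefactor) comes out to √(π)·σ.
So A² = (√(π)·σ)^(−1).
With σ = 1.266: A² = 0.44565 and A = 0.66757.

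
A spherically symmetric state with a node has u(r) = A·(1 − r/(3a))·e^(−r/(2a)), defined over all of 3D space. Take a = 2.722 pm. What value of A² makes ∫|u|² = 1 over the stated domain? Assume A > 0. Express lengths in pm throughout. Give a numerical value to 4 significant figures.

A^2 ≈ 0.005919 pm^(-3)

Normalization requires ∫|u|² 4πr² dr = 1, integrated from 0 to ∞.
The angular integral contributes 4π, leaving ∫₀^∞ r²|u|² dr.
Using ∫₀^∞ rⁿ e^(−αr) dr = n!/αⁿ⁺¹, carrying out the integral gives A² · 8·π·a^3/3.
Plugging in a = 2.722 yields A = 0.076932.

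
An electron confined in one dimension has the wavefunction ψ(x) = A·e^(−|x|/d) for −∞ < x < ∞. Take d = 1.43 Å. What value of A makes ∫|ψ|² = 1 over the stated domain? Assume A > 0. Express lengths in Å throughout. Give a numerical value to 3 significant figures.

A ≈ 0.836 Å^(-1/2)

The normalization condition is ∫|ψ|² dx = 1 from −∞ to ∞.
Using ∫₀^∞ xⁿ e^(−αx) dx = n!/αⁿ⁺¹, carrying out the integral gives A² · d.
So A² = (d)^(−1).
Plugging in d = 1.43 yields A = 0.8362.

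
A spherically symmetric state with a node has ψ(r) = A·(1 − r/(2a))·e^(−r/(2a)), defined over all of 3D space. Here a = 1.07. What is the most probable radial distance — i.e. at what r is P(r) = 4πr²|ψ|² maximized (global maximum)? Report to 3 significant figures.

The maximum of P(r) = 4πr²|ψ|² occurs where its derivative vanishes.
Solving yields r = a·(√(5) + 3).
With a = 1.07, the most probable radial distance is 5.603.

r ≈ 5.60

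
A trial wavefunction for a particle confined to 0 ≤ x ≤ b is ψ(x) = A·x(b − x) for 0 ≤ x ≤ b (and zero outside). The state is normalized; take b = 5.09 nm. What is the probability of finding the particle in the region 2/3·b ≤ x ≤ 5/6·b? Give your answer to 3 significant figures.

The probability is P = ∫ |ψ|² dx over [2/3·b, 5/6·b].
Since A² = 1/(b^5/30), this is the region integral divided by the full normalization integral.
In terms of u = x/b (A² and the length scale cancel between numerator and denominator), P = [∫_{2/3}^{5/6} u^2·(1 - u)^2 du] / [∫_{0}^{1} u^2·(1 - u)^2 du].
An antiderivative of u^2·(1 - u)^2 is u^3·(6·u^2 - 15·u + 10)/30; evaluating from 2/3 to 5/6 gives ≈ 0.0058128, while the full integral is 1/30.
Evaluating gives P = 113/648.

P ≈ 0.174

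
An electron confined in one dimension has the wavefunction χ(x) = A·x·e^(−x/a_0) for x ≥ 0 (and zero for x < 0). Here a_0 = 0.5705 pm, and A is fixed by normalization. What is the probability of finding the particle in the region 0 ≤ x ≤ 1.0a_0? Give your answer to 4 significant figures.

P = ∫_{0}^{1.0a_0} |χ(x)|² dx.
Since A² = 1/(a_0^3/4), this is the region integral divided by the full normalization integral.
Substituting u = x/a_0, A² and the length scale cancel in the ratio: P = ∫_{0}^{1.0} u^2·e^(-2·u) du / ∫_{0}^{∞} u^2·e^(-2·u) du.
An antiderivative of u^2·e^(-2·u) is -(2·u^2 + 2·u + 1)·e^(-2·u)/4; evaluating from 0 to 1.0 gives 1/4 - 5·e^(-2)/4, while the full integral is 1/4.
Taking the ratio, P = 0.32332.

P ≈ 0.3233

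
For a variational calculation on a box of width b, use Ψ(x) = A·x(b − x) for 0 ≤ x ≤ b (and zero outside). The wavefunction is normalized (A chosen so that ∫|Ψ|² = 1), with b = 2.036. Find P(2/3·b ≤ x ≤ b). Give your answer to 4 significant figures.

P ≈ 0.2099

|Ψ|² is the probability density, so P = ∫_{2/3·b}^{b} |Ψ|² dx.
Since A² = 1/(b^5/30), this is the region integral divided by the full normalization integral.
Let u = x/b; then A² and the length scale cancel, so P = ∫_{2/3}^{1} u^2·(1 - u)^2 du ÷ ∫_{0}^{1} u^2·(1 - u)^2 du.
An antiderivative of u^2·(1 - u)^2 is u^3·(6·u^2 - 15·u + 10)/30; evaluating from 2/3 to 1 gives 17/2430, while the full integral is 1/30.
This works out to P = 17/81.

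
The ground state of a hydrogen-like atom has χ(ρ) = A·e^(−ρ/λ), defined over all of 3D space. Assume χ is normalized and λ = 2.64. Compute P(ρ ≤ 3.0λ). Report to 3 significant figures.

P ≈ 0.938

P = ∫ |χ|² 4πρ² dρ over ρ ≤ 3.0λ.
A² is fixed by ∫₀^∞ 4πρ²|χ|² dρ = 1, i.e. A² = (π·λ^3)^(−1).
Let u = ρ/λ; then A², 4π and the length scale all cancel, so P = ∫_{0}^{3.0} u^2·e^(-2·u) du ÷ ∫_{0}^{∞} u^2·e^(-2·u) du.
With ∫ u^2·e^(-2·u) du = -(2·u^2 + 2·u + 1)·e^(-2·u)/4 + C, the region integral is 1/4 - 25·e^(-6)/4 and the full one is 1/4.
Taking the ratio yields P = 0.9380.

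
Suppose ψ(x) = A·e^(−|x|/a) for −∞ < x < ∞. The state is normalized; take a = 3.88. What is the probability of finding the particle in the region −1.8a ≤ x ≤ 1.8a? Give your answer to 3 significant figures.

P ≈ 0.973

|ψ|² is the probability density, so P = ∫_{−1.8a}^{1.8a} |ψ|² dx.
With A² fixed by ∫|ψ|² = 1, i.e. A² = (a)^(−1), substitute and integrate.
By symmetry take twice the x ≥ 0 contribution in numerator and denominator; the 2's cancel. In terms of u = x/a (A² and the length scale cancel between numerator and denominator), P = [∫_{0}^{1.8} e^(-2·u) du] / [∫_{0}^{∞} e^(-2·u) du].
An antiderivative of e^(-2·u) is -e^(-2·u)/2; evaluating from 0 to 1.8 gives 1/2 - e^(-18/5)/2, while the full integral is 1/2.
The result is P = 0.9727.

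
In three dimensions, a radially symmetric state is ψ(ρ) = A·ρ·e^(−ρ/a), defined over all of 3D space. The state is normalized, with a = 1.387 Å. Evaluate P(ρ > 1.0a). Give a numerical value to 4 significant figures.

With dV = 4πρ²dρ, the probability is ∫|ψ|² dV over ρ > 1.0a.
The full normalization integral is A²·[3·π·a^5] = 1, fixing A².
In terms of u = ρ/a (A², 4π and the length scale all cancel between numerator and denominator), P = [∫_{1.0}^{∞} u^4·e^(-2·u) du] / [∫_{0}^{∞} u^4·e^(-2·u) du].
An antiderivative of u^4·e^(-2·u) is -(u^4/2 + u^3 + 3·u^2/2 + 3·u/2 + 3/4)·e^(-2·u); evaluating from 1.0 to ∞ gives 21·e^(-2)/4, while the full integral is 3/4.
Taking the ratio yields P = 0.94735.

P ≈ 0.9473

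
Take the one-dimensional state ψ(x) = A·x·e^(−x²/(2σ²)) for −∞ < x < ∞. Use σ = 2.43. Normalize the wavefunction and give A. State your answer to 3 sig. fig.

We need A² ∫|f|² dx = 1, taking the integral from −∞ to ∞.
Differentiating ∫e^(−αx²) dx = √(π/α) under α to get the higher moments, the integral (without the A² prefactor) comes out to √(π)·σ^3/2.
So A² = (√(π)·σ^3/2)^(−1).
Plugging in σ = 2.43 yields A = 0.2804.

A ≈ 0.280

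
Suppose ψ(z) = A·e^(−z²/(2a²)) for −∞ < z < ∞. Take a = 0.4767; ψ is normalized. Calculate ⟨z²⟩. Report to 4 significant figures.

⟨z²⟩ = ∫ z^2 |ψ|² dz over the full domain.
Since the A² factors cancel between numerator and denominator, ⟨z²⟩ = a^2/2.
With a = 0.4767, ⟨z^2⟩ = 0.11362.

⟨z^2⟩ ≈ 0.1136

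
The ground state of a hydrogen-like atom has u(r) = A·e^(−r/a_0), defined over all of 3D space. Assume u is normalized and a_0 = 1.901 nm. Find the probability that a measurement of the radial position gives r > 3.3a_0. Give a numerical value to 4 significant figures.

With dV = 4πr²dr, the probability is ∫|u|² dV over r > 3.3a_0.
A² is fixed by ∫₀^∞ 4πr²|u|² dr = 1, i.e. A² = (π·a_0^3)^(−1).
Substituting t = r/a_0, A², 4π and the length scale all cancel in the ratio: P = ∫_{3.3}^{∞} t^2·e^(-2·t) dt / ∫_{0}^{∞} t^2·e^(-2·t) dt.
An antiderivative of t^2·e^(-2·t) is -(2·t^2 + 2·t + 1)·e^(-2·t)/4; evaluating from 3.3 to ∞ gives 1469·e^(-33/5)/200, while the full integral is 1/4.
The region integral divided by the full integral gives P = 0.039968.

P ≈ 0.03997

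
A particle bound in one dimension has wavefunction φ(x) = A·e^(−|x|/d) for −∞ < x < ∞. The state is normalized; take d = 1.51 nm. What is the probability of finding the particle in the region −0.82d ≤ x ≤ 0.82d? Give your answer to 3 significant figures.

P ≈ 0.806

P = ∫_{−0.82d}^{0.82d} |φ(x)|² dx.
The normalization integral ∫|φ|²dx over the whole domain equals d·A², and A² cancels in the ratio.
Both integrals are even about x = 0, so only the x ≥ 0 halves are needed (the factors of 2 cancel). Substituting u = x/d, A² and the length scale cancel in the ratio: P = ∫_{0}^{0.82} e^(-2·u) du / ∫_{0}^{∞} e^(-2·u) du.
With ∫ e^(-2·u) du = -e^(-2·u)/2 + C, the region integral is 1/2 - e^(-41/25)/2 and the full one is 1/2.
Taking the ratio, P = 0.8060.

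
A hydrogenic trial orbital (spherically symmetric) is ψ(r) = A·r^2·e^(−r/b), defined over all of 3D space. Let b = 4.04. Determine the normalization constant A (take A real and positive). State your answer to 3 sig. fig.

A ≈ 0.000897

Normalization requires ∫|ψ|² 4πr² dr = 1, integrated from 0 to ∞.
(Spherical symmetry: dV = 4πr² dr.)
The integral (without the A² prefactor) comes out to 45·π·b^7/2.
Substituting b = 4.04 gives A² = 8.054E-7, so A = 0.0008974.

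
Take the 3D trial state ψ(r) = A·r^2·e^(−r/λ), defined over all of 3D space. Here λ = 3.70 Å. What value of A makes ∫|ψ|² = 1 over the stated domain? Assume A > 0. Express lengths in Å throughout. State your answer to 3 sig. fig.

A ≈ 0.00122 Å^(-7/2)

We need A² ∫|f|² 4πr² dr = 1, taking the integral from 0 to ∞.
The angular integral contributes 4π, leaving ∫₀^∞ r²|ψ|² dr.
Using ∫₀^∞ rⁿ e^(−αr) dr = n!/αⁿ⁺¹, with ψ = A·r^2·e^(−r/λ), the integral evaluates to A²·[45·π·λ^7/2].
Setting this equal to 1 gives A² = 1/(45·π·λ^7/2).
Substituting λ = 3.70 gives A² = 0.000001490, so A = 0.001221.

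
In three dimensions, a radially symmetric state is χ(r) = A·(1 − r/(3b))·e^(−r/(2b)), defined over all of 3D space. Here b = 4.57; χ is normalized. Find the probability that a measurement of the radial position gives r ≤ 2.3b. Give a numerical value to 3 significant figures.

P ≈ 0.343

Integrate the radial probability density 4πr²|χ|² over r ≤ 2.3b.
A² is fixed by ∫₀^∞ 4πr²|χ|² dr = 1, i.e. A² = (8·π·b^3/3)^(−1).
Let u = r/b; then A², 4π and the length scale all cancel, so P = ∫_{0}^{2.3} u^2·(1 - u/3)^2·e^(-u) du ÷ ∫_{0}^{∞} u^2·(1 - u/3)^2·e^(-u) du.
With ∫ u^2·(1 - u/3)^2·e^(-u) du = (-u^4 + 2·u^3 - 3·u^2 - 6·u - 6)·e^(-u)/9 + C, the region integral is ≈ 0.22865 and the full one is 2/3.
This evaluates to P = 0.3430.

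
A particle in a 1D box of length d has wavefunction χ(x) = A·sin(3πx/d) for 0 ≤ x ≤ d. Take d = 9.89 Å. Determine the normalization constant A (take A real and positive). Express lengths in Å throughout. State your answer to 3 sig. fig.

A ≈ 0.450 Å^(-1/2)

We need A² ∫|f|² dx = 1, taking the integral from 0 to d.
With χ = A·sin(3πx/d), the integral evaluates to A²·[d/2].
So A² = (d/2)^(−1).
With d = 9.89: A² = 0.2022 and A = 0.4497.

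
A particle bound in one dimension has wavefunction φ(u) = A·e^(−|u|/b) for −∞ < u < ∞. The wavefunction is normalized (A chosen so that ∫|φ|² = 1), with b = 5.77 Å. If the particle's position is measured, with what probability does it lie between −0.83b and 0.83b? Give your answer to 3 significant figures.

P = ∫_{−0.83b}^{0.83b} |φ(u)|² du.
The normalization integral ∫|φ|²du over the whole domain equals b·A², and A² cancels in the ratio.
Both integrals are even about u = 0, so only the u ≥ 0 halves are needed (the factors of 2 cancel). In terms of t = u/b (A² and the length scale cancel between numerator and denominator), P = [∫_{0}^{0.83} e^(-2·t) dt] / [∫_{0}^{∞} e^(-2·t) dt].
With ∫ e^(-2·t) dt = -e^(-2·t)/2 + C, the region integral is 1/2 - e^(-83/50)/2 and the full one is 1/2.
The result is P = 0.8099.

P ≈ 0.810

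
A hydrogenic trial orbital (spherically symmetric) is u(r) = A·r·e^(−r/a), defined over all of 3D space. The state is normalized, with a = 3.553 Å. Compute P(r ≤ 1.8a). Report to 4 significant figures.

P ≈ 0.2936

Integrate the radial probability density 4πr²|u|² over r ≤ 1.8a.
The full normalization integral is A²·[3·π·a^5] = 1, fixing A².
Substituting t = r/a, A², 4π and the length scale all cancel in the ratio: P = ∫_{0}^{1.8} t^4·e^(-2·t) dt / ∫_{0}^{∞} t^4·e^(-2·t) dt.
An antiderivative of t^4·e^(-2·t) is -(t^4/2 + t^3 + 3·t^2/2 + 3·t/2 + 3/4)·e^(-2·t); evaluating from 0 to 1.8 gives ≈ 0.220171, while the full integral is 3/4.
This evaluates to P = 0.29356.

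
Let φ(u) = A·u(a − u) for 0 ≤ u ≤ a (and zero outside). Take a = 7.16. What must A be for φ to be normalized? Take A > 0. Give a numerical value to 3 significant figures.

A ≈ 0.0399

Normalization requires ∫|φ|² du = 1, integrated from 0 to a.
Expanding the polynomial and integrating term by term, with φ = A·u(a − u), the integral evaluates to A²·[a^5/30].
So A² = (a^5/30)^(−1).
Plugging in a = 7.16 yields A = 0.03993.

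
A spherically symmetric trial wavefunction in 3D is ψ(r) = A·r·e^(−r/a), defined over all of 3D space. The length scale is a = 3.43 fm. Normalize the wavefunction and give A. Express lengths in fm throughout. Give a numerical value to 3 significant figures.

The normalization condition is ∫|ψ|² 4πr² dr = 1 from 0 to ∞.
The angular integral contributes 4π, leaving ∫₀^∞ r²|ψ|² dr.
∫|ψ|² 4πr² dr = A²·(3·π·a^5).
So A² = (3·π·a^5)^(−1).
Substituting a = 3.43 gives A² = 0.0002235, so A = 0.01495.

A ≈ 0.0149 fm^(-5/2)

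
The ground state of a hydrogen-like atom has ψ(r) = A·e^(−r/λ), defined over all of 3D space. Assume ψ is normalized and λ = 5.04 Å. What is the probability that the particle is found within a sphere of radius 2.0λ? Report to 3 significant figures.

P ≈ 0.762

With dV = 4πr²dr, the probability is ∫|ψ|² dV over r ≤ 2.0λ.
Normalization gives A² = 1/(π·λ^3).
Let u = r/λ; then A², 4π and the length scale all cancel, so P = ∫_{0}^{2.0} u^2·e^(-2·u) du ÷ ∫_{0}^{∞} u^2·e^(-2·u) du.
Using ∫ u^2·e^(-2·u) du = -(2·u^2 + 2·u + 1)·e^(-2·u)/4, the numerator is 1/4 - 13·e^(-4)/4 and the denominator is 1/4.
Taking the ratio yields P = 0.7619.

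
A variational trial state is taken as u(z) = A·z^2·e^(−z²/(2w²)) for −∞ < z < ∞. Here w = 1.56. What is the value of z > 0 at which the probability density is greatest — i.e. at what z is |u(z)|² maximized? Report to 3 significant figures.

Set d/dz [|u(z)|²] = 0 and solve for z > 0.
This gives z = √(2)·w.
With w = 1.56, the value of z > 0 at which the probability density is greatest is 2.206.

z ≈ 2.21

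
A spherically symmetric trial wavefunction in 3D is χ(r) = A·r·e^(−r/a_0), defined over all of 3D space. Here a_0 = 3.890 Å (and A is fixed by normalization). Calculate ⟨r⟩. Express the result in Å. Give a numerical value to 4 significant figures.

⟨r⟩ ≈ 9.725 Å

By definition ⟨r⟩ = ∫ r |χ(r)|² 4πr² dr.
Since the A² factors cancel between numerator and denominator, ⟨r⟩ = 5·a_0/2.
Putting a_0 = 3.890 gives 9.7250.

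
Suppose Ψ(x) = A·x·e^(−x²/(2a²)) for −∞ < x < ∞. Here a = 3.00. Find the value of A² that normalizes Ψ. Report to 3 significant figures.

A^2 ≈ 0.0418

Normalization requires ∫|Ψ|² dx = 1, integrated from −∞ to ∞.
∫|Ψ|² dx = A²·(√(π)·a^3/2).
Substituting a = 3.00 gives A² = 0.04179, so A = 0.2044.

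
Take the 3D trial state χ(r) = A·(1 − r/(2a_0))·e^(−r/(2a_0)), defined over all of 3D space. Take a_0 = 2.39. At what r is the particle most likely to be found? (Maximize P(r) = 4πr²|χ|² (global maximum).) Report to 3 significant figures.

r ≈ 12.5

Set d/dr [P(r) = 4πr²|χ|²] = 0 and solve for r > 0.
Solving yields r = a_0·(√(5) + 3).
With a_0 = 2.39, the most probable radial distance is 12.51.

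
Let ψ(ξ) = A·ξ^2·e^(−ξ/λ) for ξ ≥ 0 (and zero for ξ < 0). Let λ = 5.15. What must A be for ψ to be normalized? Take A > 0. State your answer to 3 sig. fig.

A ≈ 0.0192

Require ∫ |ψ|² dξ = 1 over the whole domain.
Carrying out the integral gives A² · 3·λ^5/4.
So A² = (3·λ^5/4)^(−1).
With λ = 5.15: A² = 0.0003680 and A = 0.01918.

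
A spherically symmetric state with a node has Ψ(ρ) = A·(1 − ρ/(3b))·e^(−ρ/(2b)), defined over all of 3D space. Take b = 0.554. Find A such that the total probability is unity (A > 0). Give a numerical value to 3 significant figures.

Normalization requires ∫|Ψ|² 4πρ² dρ = 1, integrated from 0 to ∞.
With ∫₀^∞ ρ^4 e^(−αρ) dρ = 4!/α^5, with Ψ = A·(1 − ρ/(3b))·e^(−ρ/(2b)), the integral evaluates to A²·[8·π·b^3/3].
Hence A² = 1/[8·π·b^3/3].
Plugging in b = 0.554 yields A = 0.8379.

A ≈ 0.838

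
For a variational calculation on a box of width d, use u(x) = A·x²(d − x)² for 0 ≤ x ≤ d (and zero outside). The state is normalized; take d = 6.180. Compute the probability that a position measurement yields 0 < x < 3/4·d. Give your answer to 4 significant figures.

P ≈ 0.9511

P = ∫_{0}^{3/4·d} |u(x)|² dx.
With A² fixed by ∫|u|² = 1, i.e. A² = (d^9/630)^(−1), substitute and integrate.
In terms of t = x/d (A² and the length scale cancel between numerator and denominator), P = [∫_{0}^{3/4} t^4·(1 - t)^4 dt] / [∫_{0}^{1} t^4·(1 - t)^4 dt].
An antiderivative of t^4·(1 - t)^4 is t^5·(70·t^4 - 315·t^3 + 540·t^2 - 420·t + 126)/630; evaluating from 0 to 3/4 gives ≈ 0.00150964, while the full integral is 1/630.
This works out to P = 0.95107.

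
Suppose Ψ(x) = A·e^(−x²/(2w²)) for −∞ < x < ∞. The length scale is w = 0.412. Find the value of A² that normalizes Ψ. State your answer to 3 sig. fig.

A^2 ≈ 1.37

We need A² ∫|f|² dx = 1, taking the integral from −∞ to ∞.
Using the Gaussian integral ∫_{−∞}^{∞} e^(−αx²) dx = √(π/α), the integral (without the A² prefactor) comes out to √(π)·w.
Setting this equal to 1 gives A² = 1/(√(π)·w).
Substituting w = 0.412 gives A² = 1.369, so A = 1.170.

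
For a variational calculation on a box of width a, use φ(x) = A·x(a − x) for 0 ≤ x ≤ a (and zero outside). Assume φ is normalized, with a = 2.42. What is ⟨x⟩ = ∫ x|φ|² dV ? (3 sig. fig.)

The expectation value is the |φ|²-weighted average of x: ∫ x|φ|² dx.
Expanding the polynomial and integrating term by term, the ratio of the moment integral to the normalization integral gives ⟨x⟩ = a/2.
With a = 2.42, ⟨x⟩ = 1.210.

⟨x⟩ ≈ 1.21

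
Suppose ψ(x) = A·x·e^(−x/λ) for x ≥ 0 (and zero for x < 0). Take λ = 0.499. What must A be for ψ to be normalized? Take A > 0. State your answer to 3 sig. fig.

Normalization requires ∫|ψ|² dx = 1, integrated from 0 to ∞.
Using ∫₀^∞ xⁿ e^(−αx) dx = n!/αⁿ⁺¹, carrying out the integral gives A² · λ^3/4.
Setting this equal to 1 gives A² = 1/(λ^3/4).
Plugging in λ = 0.499 yields A = 5.674.

A ≈ 5.67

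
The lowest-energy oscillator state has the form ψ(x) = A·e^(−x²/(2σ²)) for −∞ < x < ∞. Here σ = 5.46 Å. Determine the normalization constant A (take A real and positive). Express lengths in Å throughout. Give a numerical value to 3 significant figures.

A ≈ 0.321 Å^(-1/2)

Normalization requires ∫|ψ|² dx = 1, integrated from −∞ to ∞.
With ∫_{−∞}^{∞} x^(2m) e^(−αx²) dx = (2m−1)!!·√π / (2^m α^(m+1/2)), the integral (without the A² prefactor) comes out to √(π)·σ.
Hence A² = 1/[√(π)·σ].
Substituting σ = 5.46 gives A² = 0.1033, so A = 0.3215.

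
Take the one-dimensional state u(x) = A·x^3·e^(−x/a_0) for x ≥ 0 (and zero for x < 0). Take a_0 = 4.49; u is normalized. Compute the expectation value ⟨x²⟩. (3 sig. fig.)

⟨x²⟩ = ∫ x^2 |u|² dx over the full domain.
Recall ∫₀^∞ x^m e^(−x/β) dx = m!·β^(m+1), since the A² factors cancel between numerator and denominator, ⟨x²⟩ = 14·a_0^2.
With a_0 = 4.49, ⟨x^2⟩ = 282.2.

⟨x^2⟩ ≈ 282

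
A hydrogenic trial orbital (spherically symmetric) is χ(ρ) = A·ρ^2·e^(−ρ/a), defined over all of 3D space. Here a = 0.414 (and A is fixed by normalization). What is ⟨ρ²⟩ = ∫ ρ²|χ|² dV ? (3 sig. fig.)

⟨ρ^2⟩ ≈ 2.40

⟨ρ²⟩ = ∫ ρ^2 |χ|² 4πρ² dρ over the full domain.
The ratio of the moment integral to the normalization integral gives ⟨ρ²⟩ = 14·a^2.
Putting a = 0.414 gives 2.400.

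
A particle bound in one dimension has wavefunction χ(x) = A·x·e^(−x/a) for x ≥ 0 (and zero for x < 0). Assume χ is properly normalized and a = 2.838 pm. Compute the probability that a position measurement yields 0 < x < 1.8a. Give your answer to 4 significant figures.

The probability is P = ∫ |χ|² dx over [0, 1.8a].
The normalization integral ∫|χ|²dx over the whole domain equals a^3/4·A², and A² cancels in the ratio.
Let u = x/a; then A² and the length scale cancel, so P = ∫_{0}^{1.8} u^2·e^(-2·u) du ÷ ∫_{0}^{∞} u^2·e^(-2·u) du.
An antiderivative of u^2·e^(-2·u) is -(2·u^2 + 2·u + 1)·e^(-2·u)/4; evaluating from 0 to 1.8 gives 1/4 - 277·e^(-18/5)/100, while the full integral is 1/4.
This works out to P = 0.69725.

P ≈ 0.6973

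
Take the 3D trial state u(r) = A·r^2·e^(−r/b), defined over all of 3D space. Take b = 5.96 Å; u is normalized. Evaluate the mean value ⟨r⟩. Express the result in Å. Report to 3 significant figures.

By definition ⟨r⟩ = ∫ r |u(r)|² 4πr² dr.
Since the A² factors cancel between numerator and denominator, ⟨r⟩ = 7·b/2.
With b = 5.96, ⟨r⟩ = 20.86.

⟨r⟩ ≈ 20.9 Å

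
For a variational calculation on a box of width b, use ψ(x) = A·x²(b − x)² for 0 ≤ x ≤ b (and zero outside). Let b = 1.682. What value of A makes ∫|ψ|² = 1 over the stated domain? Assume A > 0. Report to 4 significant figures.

Require ∫ |ψ|² dx = 1 over the whole domain.
Expanding the polynomial and integrating term by term, ∫|ψ|² dx = A²·(b^9/630).
Substituting b = 1.682 gives A² = 5.8466, so A = 2.4180.

A ≈ 2.418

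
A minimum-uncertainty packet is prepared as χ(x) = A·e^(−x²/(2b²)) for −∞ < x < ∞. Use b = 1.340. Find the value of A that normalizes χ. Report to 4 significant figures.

A ≈ 0.6489

Require ∫ |χ|² dx = 1 over the whole domain.
With χ = A·e^(−x²/(2b²)), the integral evaluates to A²·[√(π)·b].
So A² = (√(π)·b)^(−1).
Plugging in b = 1.340 yields A = 0.64887.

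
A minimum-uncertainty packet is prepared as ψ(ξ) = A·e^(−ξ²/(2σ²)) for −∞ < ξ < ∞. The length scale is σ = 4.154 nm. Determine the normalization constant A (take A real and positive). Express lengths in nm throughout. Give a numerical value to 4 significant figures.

A ≈ 0.3685 nm^(-1/2)

Normalization requires ∫|ψ|² dξ = 1, integrated from −∞ to ∞.
Using the Gaussian integral ∫_{−∞}^{∞} e^(−αξ²) dξ = √(π/α), carrying out the integral gives A² · √(π)·σ.
So A² = (√(π)·σ)^(−1).
Substituting σ = 4.154 gives A² = 0.13582, so A = 0.36854.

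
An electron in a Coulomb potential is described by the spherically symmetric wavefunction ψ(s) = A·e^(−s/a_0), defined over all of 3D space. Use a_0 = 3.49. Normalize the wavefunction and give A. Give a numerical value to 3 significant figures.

Normalization requires ∫|ψ|² 4πs² ds = 1, integrated from 0 to ∞.
In 3D with spherical symmetry the volume element is 4πs² ds.
Using ∫₀^∞ sⁿ e^(−αs) ds = n!/αⁿ⁺¹, with ψ = A·e^(−s/a_0), the integral evaluates to A²·[π·a_0^3].
Hence A² = 1/[π·a_0^3].
With a_0 = 3.49: A² = 0.007488 and A = 0.08653.

A ≈ 0.0865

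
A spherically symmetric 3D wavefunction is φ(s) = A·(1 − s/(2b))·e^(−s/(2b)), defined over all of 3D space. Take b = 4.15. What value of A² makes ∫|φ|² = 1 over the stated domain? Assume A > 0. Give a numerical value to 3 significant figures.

A^2 ≈ 0.000557

The normalization condition is ∫|φ|² 4πs² ds = 1 from 0 to ∞.
The angular integral contributes 4π, leaving ∫₀^∞ s²|φ|² ds.
∫|φ|² 4πs² ds = A²·(8·π·b^3).
So A² = (8·π·b^3)^(−1).
Substituting b = 4.15 gives A² = 0.0005567, so A = 0.02359.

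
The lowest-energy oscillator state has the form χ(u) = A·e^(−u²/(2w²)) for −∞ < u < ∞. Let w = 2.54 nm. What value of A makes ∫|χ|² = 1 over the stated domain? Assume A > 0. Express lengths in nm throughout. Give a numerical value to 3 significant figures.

A ≈ 0.471 nm^(-1/2)

Require ∫ |χ|² du = 1 over the whole domain.
∫|χ|² du = A²·(√(π)·w).
Setting this equal to 1 gives A² = 1/(√(π)·w).
With w = 2.54: A² = 0.2221 and A = 0.4713.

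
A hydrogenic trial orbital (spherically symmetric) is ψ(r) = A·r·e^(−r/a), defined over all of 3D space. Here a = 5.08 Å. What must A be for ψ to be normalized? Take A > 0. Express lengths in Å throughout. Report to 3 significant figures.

Require ∫ |ψ|² 4πr² dr = 1 over the whole domain.
The angular integral contributes 4π, leaving ∫₀^∞ r²|ψ|² dr.
The integral (without the A² prefactor) comes out to 3·π·a^5.
Hence A² = 1/[3·π·a^5].
Substituting a = 5.08 gives A² = 0.00003136, so A = 0.005600.

A ≈ 0.00560 Å^(-5/2)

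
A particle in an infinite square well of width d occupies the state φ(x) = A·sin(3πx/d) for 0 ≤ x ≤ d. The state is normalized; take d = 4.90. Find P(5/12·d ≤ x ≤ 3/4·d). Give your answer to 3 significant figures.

P ≈ 0.333

The probability is P = ∫ |φ|² dx over [5/12·d, 3/4·d].
Since A² = 1/(d/2), this is the region integral divided by the full normalization integral.
In terms of u = x/d (A² and the length scale cancel between numerator and denominator), P = [∫_{5/12}^{3/4} sin(3·π·u)^2 du] / [∫_{0}^{1} sin(3·π·u)^2 du].
Using ∫ sin(3·π·u)^2 du = u/2 - sin(6·π·u)/(12·π), the numerator is 1/6 and the denominator is 1/2.
This works out to P = 1/3.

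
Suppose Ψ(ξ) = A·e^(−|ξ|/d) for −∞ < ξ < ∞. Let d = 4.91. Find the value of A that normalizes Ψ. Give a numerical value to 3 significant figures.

We need A² ∫|f|² dξ = 1, taking the integral from −∞ to ∞.
Recall ∫₀^∞ ξ^m e^(−ξ/β) dξ = m!·β^(m+1), carrying out the integral gives A² · d.
Setting this equal to 1 gives A² = 1/(d).
Plugging in d = 4.91 yields A = 0.4513.

A ≈ 0.451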